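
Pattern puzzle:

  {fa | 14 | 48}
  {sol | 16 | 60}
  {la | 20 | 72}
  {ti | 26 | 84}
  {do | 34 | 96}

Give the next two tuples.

Note goes fa, sol, la, ti, do → re → mi (runs through the solfège scale do→ti).
For the second value, differences are 2, 4, 6, … (increasing by 2 each time): 14, 16, 20, 26, 34 → 44 → 56.
Third value: +12 each step; 48, 60, 72, 84, 96 → 108 → 120.
So the next two tuples are {re | 44 | 108} and {mi | 56 | 120}.

{re | 44 | 108}, {mi | 56 | 120}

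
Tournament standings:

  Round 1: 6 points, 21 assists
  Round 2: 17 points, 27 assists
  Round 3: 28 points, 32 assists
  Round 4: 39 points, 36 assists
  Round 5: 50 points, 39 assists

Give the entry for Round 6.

Points: +11 each step; 6, 17, 28, 39, 50 → 61.
Assists: differences are 6, 5, 4, … (decreasing by 1 each time); 21, 27, 32, 36, 39 → 41.
So the next record is 61 points, 41 assists.

61 points, 41 assists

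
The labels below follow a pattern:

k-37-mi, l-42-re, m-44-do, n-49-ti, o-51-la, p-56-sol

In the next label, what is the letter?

Letter goes k, l, m, n, o, p → q (letters move forward 1 place in the alphabet).
For the second component, alternating steps +5, +2, +5, +2, …: 37, 42, 44, 49, 51, 56 → 58.
For the note, runs backward through the solfège scale do→ti: mi, re, do, ti, la, sol → fa.

q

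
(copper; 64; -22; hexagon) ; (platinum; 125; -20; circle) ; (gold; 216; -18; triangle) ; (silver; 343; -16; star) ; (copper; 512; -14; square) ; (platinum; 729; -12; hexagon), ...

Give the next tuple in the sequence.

(gold; 1000; -10; circle)

Metal — repeats copper → platinum → gold → silver: copper, platinum, gold, silver, copper, platinum → gold.
Second coordinate: 64, 125, 216, 343, 512, 729 → 1000 (perfect cubes: 4³, 5³, 6³, …).
Third coordinate: +2 each step, so -22, -20, -18, -16, -14, -12 → -10.
Shape goes hexagon, circle, triangle, star, square, hexagon → circle (repeats hexagon → circle → triangle → star → square).
So the next tuple is (gold; 1000; -10; circle).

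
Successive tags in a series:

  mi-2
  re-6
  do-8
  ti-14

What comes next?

Note: runs backward through the solfège scale do→ti; mi, re, do, ti → la.
Second component goes 2, 6, 8, 14 → 22 (each term is the sum of the two before it).
Combining the parts gives la-22.

la-22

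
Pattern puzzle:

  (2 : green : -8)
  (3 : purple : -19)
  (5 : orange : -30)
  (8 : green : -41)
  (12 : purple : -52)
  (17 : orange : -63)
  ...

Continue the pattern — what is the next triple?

First component: differences are 1, 2, 3, … (increasing by 1 each time); 2, 3, 5, 8, 12, 17 → 23.
Colour: repeats green → purple → orange; green, purple, orange, green, purple, orange → green.
For the third component, −11 each step: -8, -19, -30, -41, -52, -63 → -74.
So the next triple is (23 : green : -74).

(23 : green : -74)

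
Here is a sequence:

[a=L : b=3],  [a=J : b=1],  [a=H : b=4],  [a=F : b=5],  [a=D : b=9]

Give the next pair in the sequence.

A: letters move back 2 places in the alphabet; L, J, H, F, D → B.
B: each term is the sum of the two before it; 3, 1, 4, 5, 9 → 14.
Putting it together: [a=B : b=14].

[a=B : b=14]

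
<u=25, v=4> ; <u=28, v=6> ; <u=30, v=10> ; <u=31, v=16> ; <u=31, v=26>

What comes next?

U — differences are 3, 2, 1, … (decreasing by 1 each time): 25, 28, 30, 31, 31 → 30.
V: each term is the sum of the two before it; 4, 6, 10, 16, 26 → 42.
Putting it together: <u=30, v=42>.

<u=30, v=42>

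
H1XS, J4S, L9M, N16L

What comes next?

Letter: H, J, L, N → P (letters move forward 2 places in the alphabet).
For the second component, perfect squares: 1², 2², 3², …: 1, 4, 9, 16 → 25.
Size goes XS, S, M, L → XL (runs through clothing sizes XS→XL).
So the next token is P25XL.

P25XL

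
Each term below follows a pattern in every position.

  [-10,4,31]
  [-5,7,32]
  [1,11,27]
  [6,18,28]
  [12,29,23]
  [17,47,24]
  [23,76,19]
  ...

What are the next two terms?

For the first component, alternating steps +5, +6, +5, +6, …: -10, -5, 1, 6, 12, 17, 23 → 28 → 34.
Second component: each term is the sum of the two before it, so 4, 7, 11, 18, 29, 47, 76 → 123 → 199.
Third component: alternating steps +1, −5, +1, −5, …, so 31, 32, 27, 28, 23, 24, 19 → 20 → 15.
So the next two terms are [28,123,20] and [34,199,15].

[28,123,20], [34,199,15]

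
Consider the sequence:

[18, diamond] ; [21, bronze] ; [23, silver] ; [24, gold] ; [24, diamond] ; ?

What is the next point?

[23, bronze]

First slot goes 18, 21, 23, 24, 24 → 23 (differences are 3, 2, 1, … (decreasing by 1 each time)).
Rank: diamond, bronze, silver, gold, diamond → bronze (repeats diamond → bronze → silver → gold).
So the next point is [23, bronze].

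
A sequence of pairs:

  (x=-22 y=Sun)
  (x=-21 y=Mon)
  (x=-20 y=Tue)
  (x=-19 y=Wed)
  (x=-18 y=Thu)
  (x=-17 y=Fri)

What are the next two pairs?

(x=-16 y=Sat), (x=-15 y=Sun)

X: +1 each step, so -22, -21, -20, -19, -18, -17 → -16 → -15.
Y: runs through the weekdays Mon→Sun, so Sun, Mon, Tue, Wed, Thu, Fri → Sat → Sun.
So the next two pairs are (x=-16 y=Sat) and (x=-15 y=Sun).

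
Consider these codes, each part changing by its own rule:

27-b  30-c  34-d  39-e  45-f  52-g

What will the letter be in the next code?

For the letter, letters move forward 1 place in the alphabet: b, c, d, e, f, g → h.

h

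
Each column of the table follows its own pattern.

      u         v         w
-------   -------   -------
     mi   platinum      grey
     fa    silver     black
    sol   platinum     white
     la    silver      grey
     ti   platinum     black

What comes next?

Column u: runs through the solfège scale do→ti, so mi, fa, sol, la, ti → do.
Column v goes platinum, silver, platinum, silver, platinum → silver (alternates platinum ↔ silver).
Column w: repeats grey → black → white; grey, black, white, grey, black → white.
Combining the parts gives do  silver  white.

do  silver  white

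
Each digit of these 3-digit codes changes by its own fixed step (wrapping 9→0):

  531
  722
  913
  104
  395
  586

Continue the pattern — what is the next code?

First digit: +2 each step, mod 10, so 5, 7, 9, 1, 3, 5 → 7.
Second digit goes 3, 2, 1, 0, 9, 8 → 7 (−1 each step, mod 10).
Third digit: +1 each step, mod 10, so 1, 2, 3, 4, 5, 6 → 7.
Putting it together: 777.

777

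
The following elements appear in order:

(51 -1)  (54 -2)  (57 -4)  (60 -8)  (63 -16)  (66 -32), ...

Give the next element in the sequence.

(69 -64)

First part — +3 each step: 51, 54, 57, 60, 63, 66 → 69.
Second part: -1, -2, -4, -8, -16, -32 → -64 (×2 each step).
Combining the parts gives (69 -64).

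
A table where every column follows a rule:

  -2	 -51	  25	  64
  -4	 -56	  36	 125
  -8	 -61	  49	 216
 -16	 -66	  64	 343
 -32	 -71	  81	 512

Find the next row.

First component — ×2 each step: -2, -4, -8, -16, -32 → -64.
Second component — −5 each step: -51, -56, -61, -66, -71 → -76.
Third component goes 25, 36, 49, 64, 81 → 100 (perfect squares: 5², 6², 7², …).
Fourth component — perfect cubes: 4³, 5³, 6³, …: 64, 125, 216, 343, 512 → 729.
So the next row is -64  -76  100  729.

-64  -76  100  729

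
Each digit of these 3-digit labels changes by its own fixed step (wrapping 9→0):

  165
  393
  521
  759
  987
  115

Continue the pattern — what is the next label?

First digit: +2 each step, mod 10, so 1, 3, 5, 7, 9, 1 → 3.
Second digit: 6, 9, 2, 5, 8, 1 → 4 (+3 each step, mod 10).
Third digit — −2 each step, mod 10: 5, 3, 1, 9, 7, 5 → 3.
Combining the parts gives 343.

343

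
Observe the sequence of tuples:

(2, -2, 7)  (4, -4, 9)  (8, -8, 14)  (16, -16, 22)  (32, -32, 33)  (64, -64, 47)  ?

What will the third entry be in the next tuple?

For the third entry, differences are 2, 5, 8, … (increasing by 3 each time): 7, 9, 14, 22, 33, 47 → 64.

64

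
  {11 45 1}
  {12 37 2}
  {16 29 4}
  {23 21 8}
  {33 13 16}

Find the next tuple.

{46 5 32}

First part — differences are 1, 4, 7, … (increasing by 3 each time): 11, 12, 16, 23, 33 → 46.
Second part: 45, 37, 29, 21, 13 → 5 (−8 each step).
Third part — ×2 each step: 1, 2, 4, 8, 16 → 32.
Putting it together: {46 5 32}.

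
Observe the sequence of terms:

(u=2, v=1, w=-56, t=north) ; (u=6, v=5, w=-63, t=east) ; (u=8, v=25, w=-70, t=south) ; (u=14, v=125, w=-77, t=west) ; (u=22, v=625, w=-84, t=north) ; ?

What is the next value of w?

-91

W: −7 each step; -56, -63, -70, -77, -84 → -91.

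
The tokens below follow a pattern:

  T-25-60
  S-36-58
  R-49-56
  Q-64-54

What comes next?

For the letter, letters move back 1 place in the alphabet: T, S, R, Q → P.
Second component: perfect squares: 5², 6², 7², …, so 25, 36, 49, 64 → 81.
Third component: −2 each step; 60, 58, 56, 54 → 52.
So the next token is P-81-52.

P-81-52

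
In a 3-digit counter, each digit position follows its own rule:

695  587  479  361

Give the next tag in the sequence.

253

First digit goes 6, 5, 4, 3 → 2 (−1 each step, mod 10).
Second digit goes 9, 8, 7, 6 → 5 (−1 each step, mod 10).
For the third digit, +2 each step, mod 10: 5, 7, 9, 1 → 3.
So the next tag is 253.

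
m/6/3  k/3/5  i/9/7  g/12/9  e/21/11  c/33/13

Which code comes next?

a/54/15

Letter goes m, k, i, g, e, c → a (letters move back 2 places in the alphabet).
Second component: each term is the sum of the two before it; 6, 3, 9, 12, 21, 33 → 54.
Third component: +2 each step, so 3, 5, 7, 9, 11, 13 → 15.
So the next code is a/54/15.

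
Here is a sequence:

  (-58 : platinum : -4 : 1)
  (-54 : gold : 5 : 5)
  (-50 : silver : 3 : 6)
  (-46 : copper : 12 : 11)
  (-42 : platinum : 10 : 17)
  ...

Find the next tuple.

For the first entry, +4 each step: -58, -54, -50, -46, -42 → -38.
Metal — repeats platinum → gold → silver → copper: platinum, gold, silver, copper, platinum → gold.
Third entry: alternating steps +9, −2, +9, −2, …; -4, 5, 3, 12, 10 → 19.
Fourth entry: 1, 5, 6, 11, 17 → 28 (each term is the sum of the two before it).
Putting it together: (-38 : gold : 19 : 28).

(-38 : gold : 19 : 28)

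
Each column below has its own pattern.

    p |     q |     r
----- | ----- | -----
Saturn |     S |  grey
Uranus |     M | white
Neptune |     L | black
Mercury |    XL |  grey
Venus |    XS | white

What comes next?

Column p — runs through the planets Mercury→Neptune: Saturn, Uranus, Neptune, Mercury, Venus → Earth.
Column q: runs through clothing sizes XS→XL, so S, M, L, XL, XS → S.
Column r: repeats grey → white → black, so grey, white, black, grey, white → black.
So the next row is Earth  S  black.

Earth  S  black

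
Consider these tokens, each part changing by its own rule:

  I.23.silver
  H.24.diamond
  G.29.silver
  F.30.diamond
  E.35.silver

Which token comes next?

D.36.diamond

Letter: letters move back 1 place in the alphabet; I, H, G, F, E → D.
Second component goes 23, 24, 29, 30, 35 → 36 (alternating steps +1, +5, +1, +5, …).
Rank: alternates silver ↔ diamond, so silver, diamond, silver, diamond, silver → diamond.
Putting it together: D.36.diamond.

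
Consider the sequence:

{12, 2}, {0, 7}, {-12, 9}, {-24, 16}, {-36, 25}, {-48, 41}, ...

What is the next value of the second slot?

66

First slot — −12 each step: 12, 0, -12, -24, -36, -48 → -60.
Second slot goes 2, 7, 9, 16, 25, 41 → 66 (each term is the sum of the two before it).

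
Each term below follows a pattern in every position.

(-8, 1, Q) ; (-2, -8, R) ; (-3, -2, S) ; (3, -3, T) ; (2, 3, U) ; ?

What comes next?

First slot goes -8, -2, -3, 3, 2 → 8 (alternating steps +6, −1, +6, −1, …).
Second slot goes 1, -8, -2, -3, 3 → 2 (always the previous value of the first slot).
Letter goes Q, R, S, T, U → V (letters move forward 1 place in the alphabet).
Putting it together: (8, 2, V).

(8, 2, V)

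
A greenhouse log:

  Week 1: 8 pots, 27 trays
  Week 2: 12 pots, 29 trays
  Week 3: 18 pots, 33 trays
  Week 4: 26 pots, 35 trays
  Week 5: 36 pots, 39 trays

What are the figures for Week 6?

48 pots, 41 trays

Pots — differences are 4, 6, 8, … (increasing by 2 each time): 8, 12, 18, 26, 36 → 48.
Trays goes 27, 29, 33, 35, 39 → 41 (alternating steps +2, +4, +2, +4, …).
So the next line is 48 pots, 41 trays.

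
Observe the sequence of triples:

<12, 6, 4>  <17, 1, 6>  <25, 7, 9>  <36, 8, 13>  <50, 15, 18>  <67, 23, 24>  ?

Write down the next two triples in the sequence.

<87, 38, 31>, <110, 61, 39>

First value goes 12, 17, 25, 36, 50, 67 → 87 → 110 (differences are 5, 8, 11, … (increasing by 3 each time)).
Second value: 6, 1, 7, 8, 15, 23 → 38 → 61 (each term is the sum of the two before it).
Third value: differences are 2, 3, 4, … (increasing by 1 each time); 4, 6, 9, 13, 18, 24 → 31 → 39.
So the next two triples are <87, 38, 31> and <110, 61, 39>.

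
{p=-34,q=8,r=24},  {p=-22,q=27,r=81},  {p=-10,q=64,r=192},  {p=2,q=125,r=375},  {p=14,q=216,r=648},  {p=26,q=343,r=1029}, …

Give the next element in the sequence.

{p=38,q=512,r=1536}

P: +12 each step, so -34, -22, -10, 2, 14, 26 → 38.
Q — perfect cubes: 2³, 3³, 4³, …: 8, 27, 64, 125, 216, 343 → 512.
R goes 24, 81, 192, 375, 648, 1029 → 1536 (always 3 × the q).
So the next element is {p=38,q=512,r=1536}.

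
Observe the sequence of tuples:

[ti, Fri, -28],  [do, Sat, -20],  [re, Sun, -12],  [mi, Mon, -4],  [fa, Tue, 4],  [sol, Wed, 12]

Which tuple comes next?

Note: runs through the solfège scale do→ti; ti, do, re, mi, fa, sol → la.
Day: runs through the weekdays Mon→Sun; Fri, Sat, Sun, Mon, Tue, Wed → Thu.
For the third part, +8 each step: -28, -20, -12, -4, 4, 12 → 20.
So the next tuple is [la, Thu, 20].

[la, Thu, 20]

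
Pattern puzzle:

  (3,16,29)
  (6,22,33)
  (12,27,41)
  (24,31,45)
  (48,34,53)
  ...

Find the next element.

(96,36,57)

First component: 3, 6, 12, 24, 48 → 96 (×2 each step).
Second component: 16, 22, 27, 31, 34 → 36 (differences are 6, 5, 4, … (decreasing by 1 each time)).
Third component: alternating steps +4, +8, +4, +8, …, so 29, 33, 41, 45, 53 → 57.
So the next element is (96,36,57).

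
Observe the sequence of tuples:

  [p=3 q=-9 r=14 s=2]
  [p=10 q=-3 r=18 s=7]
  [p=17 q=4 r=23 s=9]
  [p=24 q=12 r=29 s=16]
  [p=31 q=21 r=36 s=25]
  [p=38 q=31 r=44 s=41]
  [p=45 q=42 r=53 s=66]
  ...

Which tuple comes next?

[p=52 q=54 r=63 s=107]

P — +7 each step: 3, 10, 17, 24, 31, 38, 45 → 52.
Q — differences are 6, 7, 8, … (increasing by 1 each time): -9, -3, 4, 12, 21, 31, 42 → 54.
R: differences are 4, 5, 6, … (increasing by 1 each time), so 14, 18, 23, 29, 36, 44, 53 → 63.
S: each term is the sum of the two before it, so 2, 7, 9, 16, 25, 41, 66 → 107.
So the next tuple is [p=52 q=54 r=63 s=107].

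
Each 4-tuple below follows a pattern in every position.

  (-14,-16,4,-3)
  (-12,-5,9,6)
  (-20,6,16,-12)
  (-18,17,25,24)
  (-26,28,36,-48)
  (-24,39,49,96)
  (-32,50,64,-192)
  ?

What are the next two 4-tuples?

For the first slot, alternating steps +2, −8, +2, −8, …: -14, -12, -20, -18, -26, -24, -32 → -30 → -38.
For the second slot, +11 each step: -16, -5, 6, 17, 28, 39, 50 → 61 → 72.
Third slot — perfect squares: 2², 3², 4², …: 4, 9, 16, 25, 36, 49, 64 → 81 → 100.
Fourth slot: ×(-2) each step; -3, 6, -12, 24, -48, 96, -192 → 384 → -768.
Putting the parts together: (-30,61,81,384) and then (-38,72,100,-768).

(-30,61,81,384), (-38,72,100,-768)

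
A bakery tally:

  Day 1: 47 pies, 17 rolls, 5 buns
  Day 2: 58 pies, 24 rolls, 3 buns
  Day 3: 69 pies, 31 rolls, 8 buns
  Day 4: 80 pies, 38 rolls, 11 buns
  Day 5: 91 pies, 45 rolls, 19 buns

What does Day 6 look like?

Pies goes 47, 58, 69, 80, 91 → 102 (+11 each step).
Rolls: +7 each step, so 17, 24, 31, 38, 45 → 52.
Buns goes 5, 3, 8, 11, 19 → 30 (each term is the sum of the two before it).
Combining the parts gives 102 pies, 52 rolls, 30 buns.

102 pies, 52 rolls, 30 buns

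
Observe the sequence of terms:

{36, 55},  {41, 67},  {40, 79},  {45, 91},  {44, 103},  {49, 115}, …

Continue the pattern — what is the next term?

First value: alternating steps +5, −1, +5, −1, …, so 36, 41, 40, 45, 44, 49 → 48.
Second value goes 55, 67, 79, 91, 103, 115 → 127 (+12 each step).
Putting it together: {48, 127}.

{48, 127}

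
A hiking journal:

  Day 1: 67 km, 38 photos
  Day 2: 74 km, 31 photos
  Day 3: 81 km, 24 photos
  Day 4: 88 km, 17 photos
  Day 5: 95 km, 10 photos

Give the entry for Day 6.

For the km, +7 each step: 67, 74, 81, 88, 95 → 102.
Photos goes 38, 31, 24, 17, 10 → 3 (−7 each step).
Putting it together: 102 km, 3 photos.

102 km, 3 photos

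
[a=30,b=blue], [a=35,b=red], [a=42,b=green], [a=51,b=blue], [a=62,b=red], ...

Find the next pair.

[a=75,b=green]

A: differences are 5, 7, 9, … (increasing by 2 each time), so 30, 35, 42, 51, 62 → 75.
B: blue, red, green, blue, red → green (repeats blue → red → green).
Combining the parts gives [a=75,b=green].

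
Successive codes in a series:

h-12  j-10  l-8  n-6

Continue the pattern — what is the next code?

Letter: letters move forward 2 places in the alphabet; h, j, l, n → p.
Second component: −2 each step; 12, 10, 8, 6 → 4.
Combining the parts gives p-4.

p-4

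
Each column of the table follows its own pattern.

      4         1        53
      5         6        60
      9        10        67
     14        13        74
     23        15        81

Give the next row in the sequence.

First component: 4, 5, 9, 14, 23 → 37 (each term is the sum of the two before it).
Second component — differences are 5, 4, 3, … (decreasing by 1 each time): 1, 6, 10, 13, 15 → 16.
Third component — +7 each step: 53, 60, 67, 74, 81 → 88.
So the next row is 37  16  88.

37  16  88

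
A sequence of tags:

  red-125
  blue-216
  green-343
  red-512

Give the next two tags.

Colour: repeats red → blue → green; red, blue, green, red → blue → green.
Second component goes 125, 216, 343, 512 → 729 → 1000 (perfect cubes: 5³, 6³, 7³, …).
So the next two tags are blue-729 and green-1000.

blue-729, green-1000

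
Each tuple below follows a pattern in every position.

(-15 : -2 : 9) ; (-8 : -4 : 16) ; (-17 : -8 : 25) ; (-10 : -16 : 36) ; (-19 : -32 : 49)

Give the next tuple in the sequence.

(-12 : -64 : 64)

First entry goes -15, -8, -17, -10, -19 → -12 (alternating steps +7, −9, +7, −9, …).
Second entry: -2, -4, -8, -16, -32 → -64 (×2 each step).
For the third entry, perfect squares: 3², 4², 5², …: 9, 16, 25, 36, 49 → 64.
So the next tuple is (-12 : -64 : 64).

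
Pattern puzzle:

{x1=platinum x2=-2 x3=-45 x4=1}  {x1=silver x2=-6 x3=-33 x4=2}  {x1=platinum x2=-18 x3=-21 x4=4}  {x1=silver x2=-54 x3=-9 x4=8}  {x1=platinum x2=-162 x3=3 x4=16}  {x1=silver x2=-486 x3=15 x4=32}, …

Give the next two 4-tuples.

X1: platinum, silver, platinum, silver, platinum, silver → platinum → silver (alternates platinum ↔ silver).
X2 — ×3 each step: -2, -6, -18, -54, -162, -486 → -1458 → -4374.
X3 goes -45, -33, -21, -9, 3, 15 → 27 → 39 (+12 each step).
X4 — ×2 each step: 1, 2, 4, 8, 16, 32 → 64 → 128.
So the next two 4-tuples are {x1=platinum x2=-1458 x3=27 x4=64} and {x1=silver x2=-4374 x3=39 x4=128}.

{x1=platinum x2=-1458 x3=27 x4=64}, {x1=silver x2=-4374 x3=39 x4=128}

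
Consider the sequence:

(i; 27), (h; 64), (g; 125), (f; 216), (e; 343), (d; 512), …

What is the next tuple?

(c; 729)

Letter: i, h, g, f, e, d → c (letters move back 1 place in the alphabet).
Second slot goes 27, 64, 125, 216, 343, 512 → 729 (perfect cubes: 3³, 4³, 5³, …).
Combining the parts gives (c; 729).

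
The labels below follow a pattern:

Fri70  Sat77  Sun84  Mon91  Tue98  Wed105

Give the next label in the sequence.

Day: Fri, Sat, Sun, Mon, Tue, Wed → Thu (runs through the weekdays Mon→Sun).
Second component: 70, 77, 84, 91, 98, 105 → 112 (+7 each step).
Putting it together: Thu112.

Thu112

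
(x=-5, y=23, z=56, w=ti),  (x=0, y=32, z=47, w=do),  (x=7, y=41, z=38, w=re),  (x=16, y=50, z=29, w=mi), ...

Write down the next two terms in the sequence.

(x=27, y=59, z=20, w=fa), (x=40, y=68, z=11, w=sol)

For the x, differences are 5, 7, 9, … (increasing by 2 each time): -5, 0, 7, 16 → 27 → 40.
Y: +9 each step, so 23, 32, 41, 50 → 59 → 68.
Z: −9 each step, so 56, 47, 38, 29 → 20 → 11.
W goes ti, do, re, mi → fa → sol (runs through the solfège scale do→ti).
Putting the parts together: (x=27, y=59, z=20, w=fa) and then (x=40, y=68, z=11, w=sol).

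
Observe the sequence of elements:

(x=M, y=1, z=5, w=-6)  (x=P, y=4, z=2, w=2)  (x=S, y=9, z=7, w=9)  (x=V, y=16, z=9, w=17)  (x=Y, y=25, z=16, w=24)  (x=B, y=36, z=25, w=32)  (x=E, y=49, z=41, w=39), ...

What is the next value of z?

Z: 5, 2, 7, 9, 16, 25, 41 → 66 (each term is the sum of the two before it).

66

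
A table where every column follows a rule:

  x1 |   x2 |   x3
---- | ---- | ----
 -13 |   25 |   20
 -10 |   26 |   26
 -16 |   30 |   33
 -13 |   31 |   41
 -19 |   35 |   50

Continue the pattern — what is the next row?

Column x1 goes -13, -10, -16, -13, -19 → -16 (alternating steps +3, −6, +3, −6, …).
For the column x2, alternating steps +1, +4, +1, +4, …: 25, 26, 30, 31, 35 → 36.
Column x3 — differences are 6, 7, 8, … (increasing by 1 each time): 20, 26, 33, 41, 50 → 60.
Putting it together: -16  36  60.

-16  36  60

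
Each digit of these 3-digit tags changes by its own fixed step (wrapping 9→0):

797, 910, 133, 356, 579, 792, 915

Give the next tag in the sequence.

138

First digit: 7, 9, 1, 3, 5, 7, 9 → 1 (+2 each step, mod 10).
Second digit: 9, 1, 3, 5, 7, 9, 1 → 3 (+2 each step, mod 10).
Third digit: +3 each step, mod 10; 7, 0, 3, 6, 9, 2, 5 → 8.
Putting it together: 138.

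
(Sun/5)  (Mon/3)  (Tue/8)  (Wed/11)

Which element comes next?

(Thu/19)

Day — runs through the weekdays Mon→Sun: Sun, Mon, Tue, Wed → Thu.
Second part: each term is the sum of the two before it; 5, 3, 8, 11 → 19.
Putting it together: (Thu/19).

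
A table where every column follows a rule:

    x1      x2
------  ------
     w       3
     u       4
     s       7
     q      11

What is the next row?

Column x1: letters move back 2 places in the alphabet, so w, u, s, q → o.
Column x2: each term is the sum of the two before it, so 3, 4, 7, 11 → 18.
Combining the parts gives o  18.

o  18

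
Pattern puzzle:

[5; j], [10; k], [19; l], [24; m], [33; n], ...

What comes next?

First entry: 5, 10, 19, 24, 33 → 38 (alternating steps +5, +9, +5, +9, …).
For the letter, letters move forward 1 place in the alphabet: j, k, l, m, n → o.
So the next tuple is [38; o].

[38; o]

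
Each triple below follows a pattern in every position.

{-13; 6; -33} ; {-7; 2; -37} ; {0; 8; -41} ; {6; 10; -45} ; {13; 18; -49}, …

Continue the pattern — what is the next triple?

First component — alternating steps +6, +7, +6, +7, …: -13, -7, 0, 6, 13 → 19.
Second component: each term is the sum of the two before it, so 6, 2, 8, 10, 18 → 28.
Third component: −4 each step; -33, -37, -41, -45, -49 → -53.
Combining the parts gives {19; 28; -53}.

{19; 28; -53}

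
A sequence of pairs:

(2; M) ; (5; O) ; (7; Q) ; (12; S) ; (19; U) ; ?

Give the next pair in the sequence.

(31; W)

First coordinate: each term is the sum of the two before it, so 2, 5, 7, 12, 19 → 31.
Letter: letters move forward 2 places in the alphabet; M, O, Q, S, U → W.
Combining the parts gives (31; W).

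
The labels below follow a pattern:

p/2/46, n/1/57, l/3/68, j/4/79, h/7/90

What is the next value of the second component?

Second component: each term is the sum of the two before it, so 2, 1, 3, 4, 7 → 11.

11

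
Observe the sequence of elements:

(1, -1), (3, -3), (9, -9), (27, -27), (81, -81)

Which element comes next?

First value: ×3 each step, so 1, 3, 9, 27, 81 → 243.
Second value: always the negative of the first value, so -1, -3, -9, -27, -81 → -243.
Combining the parts gives (243, -243).

(243, -243)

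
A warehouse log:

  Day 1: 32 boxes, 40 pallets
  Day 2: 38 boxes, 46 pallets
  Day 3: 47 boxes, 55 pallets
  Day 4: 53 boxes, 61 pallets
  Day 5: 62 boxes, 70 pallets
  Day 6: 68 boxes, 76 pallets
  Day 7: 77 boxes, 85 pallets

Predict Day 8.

Boxes — alternating steps +6, +9, +6, +9, …: 32, 38, 47, 53, 62, 68, 77 → 83.
Pallets: always 8 more than the boxes; 40, 46, 55, 61, 70, 76, 85 → 91.
Combining the parts gives 83 boxes, 91 pallets.

83 boxes, 91 pallets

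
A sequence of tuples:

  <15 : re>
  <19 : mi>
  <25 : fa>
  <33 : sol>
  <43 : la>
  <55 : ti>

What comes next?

For the first slot, differences are 4, 6, 8, … (increasing by 2 each time): 15, 19, 25, 33, 43, 55 → 69.
Note goes re, mi, fa, sol, la, ti → do (runs through the solfège scale do→ti).
Combining the parts gives <69 : do>.

<69 : do>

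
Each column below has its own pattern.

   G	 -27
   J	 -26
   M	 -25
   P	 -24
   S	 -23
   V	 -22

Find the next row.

Y  -21

Letter — letters move forward 3 places in the alphabet: G, J, M, P, S, V → Y.
Second component: -27, -26, -25, -24, -23, -22 → -21 (+1 each step).
Putting it together: Y  -21.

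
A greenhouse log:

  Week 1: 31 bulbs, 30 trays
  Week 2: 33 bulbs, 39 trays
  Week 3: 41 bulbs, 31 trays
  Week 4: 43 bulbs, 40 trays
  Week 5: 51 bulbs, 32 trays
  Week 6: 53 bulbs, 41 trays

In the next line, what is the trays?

Trays — alternating steps +9, −8, +9, −8, …: 30, 39, 31, 40, 32, 41 → 33.

33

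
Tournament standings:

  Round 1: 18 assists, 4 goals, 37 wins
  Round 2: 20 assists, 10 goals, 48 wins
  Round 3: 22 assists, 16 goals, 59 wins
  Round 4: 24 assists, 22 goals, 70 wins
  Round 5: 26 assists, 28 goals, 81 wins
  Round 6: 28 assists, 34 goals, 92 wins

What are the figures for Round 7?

For the assists, +2 each step: 18, 20, 22, 24, 26, 28 → 30.
Goals: +6 each step; 4, 10, 16, 22, 28, 34 → 40.
Wins: +11 each step; 37, 48, 59, 70, 81, 92 → 103.
Combining the parts gives 30 assists, 40 goals, 103 wins.

30 assists, 40 goals, 103 wins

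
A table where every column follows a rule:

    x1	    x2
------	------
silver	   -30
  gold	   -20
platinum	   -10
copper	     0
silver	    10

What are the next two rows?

gold  20; platinum  30

Column x1: repeats silver → gold → platinum → copper, so silver, gold, platinum, copper, silver → gold → platinum.
Column x2 — +10 each step: -30, -20, -10, 0, 10 → 20 → 30.
So the next two rows are gold  20 and platinum  30.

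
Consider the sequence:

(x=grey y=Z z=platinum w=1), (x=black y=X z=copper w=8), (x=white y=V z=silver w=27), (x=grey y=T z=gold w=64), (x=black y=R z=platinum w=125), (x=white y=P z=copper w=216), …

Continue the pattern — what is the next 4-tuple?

For the x, repeats grey → black → white: grey, black, white, grey, black, white → grey.
Y: letters move back 2 places in the alphabet; Z, X, V, T, R, P → N.
Z goes platinum, copper, silver, gold, platinum, copper → silver (repeats platinum → copper → silver → gold).
W: perfect cubes: 1³, 2³, 3³, …; 1, 8, 27, 64, 125, 216 → 343.
Putting it together: (x=grey y=N z=silver w=343).

(x=grey y=N z=silver w=343)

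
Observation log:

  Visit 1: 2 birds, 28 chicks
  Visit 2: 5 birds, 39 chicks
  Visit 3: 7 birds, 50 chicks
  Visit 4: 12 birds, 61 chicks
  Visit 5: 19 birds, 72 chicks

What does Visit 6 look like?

31 birds, 83 chicks

Birds: 2, 5, 7, 12, 19 → 31 (each term is the sum of the two before it).
Chicks: 28, 39, 50, 61, 72 → 83 (+11 each step).
Combining the parts gives 31 birds, 83 chicks.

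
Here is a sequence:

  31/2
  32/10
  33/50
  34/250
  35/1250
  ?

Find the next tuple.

First entry: +1 each step, so 31, 32, 33, 34, 35 → 36.
Second entry: ×5 each step; 2, 10, 50, 250, 1250 → 6250.
So the next tuple is 36/6250.

36/6250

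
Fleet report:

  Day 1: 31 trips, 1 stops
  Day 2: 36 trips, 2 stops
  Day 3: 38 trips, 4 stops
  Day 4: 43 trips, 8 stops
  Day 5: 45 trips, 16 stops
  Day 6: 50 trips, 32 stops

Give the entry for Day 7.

52 trips, 64 stops

Trips: alternating steps +5, +2, +5, +2, …, so 31, 36, 38, 43, 45, 50 → 52.
Stops: 1, 2, 4, 8, 16, 32 → 64 (×2 each step).
So the next line is 52 trips, 64 stops.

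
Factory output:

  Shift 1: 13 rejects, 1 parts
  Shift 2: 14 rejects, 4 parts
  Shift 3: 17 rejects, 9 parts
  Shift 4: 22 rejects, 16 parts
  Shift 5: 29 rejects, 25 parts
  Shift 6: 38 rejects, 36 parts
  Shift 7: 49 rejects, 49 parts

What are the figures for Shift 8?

62 rejects, 64 parts

Rejects — differences are 1, 3, 5, … (increasing by 2 each time): 13, 14, 17, 22, 29, 38, 49 → 62.
Parts goes 1, 4, 9, 16, 25, 36, 49 → 64 (perfect squares: 1², 2², 3², …).
So the next row is 62 rejects, 64 parts.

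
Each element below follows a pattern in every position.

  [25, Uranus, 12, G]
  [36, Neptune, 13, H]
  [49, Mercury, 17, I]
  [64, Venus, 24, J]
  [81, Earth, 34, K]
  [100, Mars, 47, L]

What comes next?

[121, Jupiter, 63, M]

For the first entry, perfect squares: 5², 6², 7², …: 25, 36, 49, 64, 81, 100 → 121.
Planet: runs through the planets Mercury→Neptune; Uranus, Neptune, Mercury, Venus, Earth, Mars → Jupiter.
Third entry: differences are 1, 4, 7, … (increasing by 3 each time); 12, 13, 17, 24, 34, 47 → 63.
Letter: letters move forward 1 place in the alphabet; G, H, I, J, K, L → M.
Putting it together: [121, Jupiter, 63, M].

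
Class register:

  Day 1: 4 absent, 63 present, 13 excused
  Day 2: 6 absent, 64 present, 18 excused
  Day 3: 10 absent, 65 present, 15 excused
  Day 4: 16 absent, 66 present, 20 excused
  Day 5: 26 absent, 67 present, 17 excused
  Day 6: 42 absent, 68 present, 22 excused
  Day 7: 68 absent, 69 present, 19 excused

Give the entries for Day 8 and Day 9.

Absent goes 4, 6, 10, 16, 26, 42, 68 → 110 → 178 (each term is the sum of the two before it).
Present: +1 each step; 63, 64, 65, 66, 67, 68, 69 → 70 → 71.
Excused: alternating steps +5, −3, +5, −3, …; 13, 18, 15, 20, 17, 22, 19 → 24 → 21.
Putting the parts together: 110 absent, 70 present, 24 excused and then 178 absent, 71 present, 21 excused.

110 absent, 70 present, 24 excused; 178 absent, 71 present, 21 excused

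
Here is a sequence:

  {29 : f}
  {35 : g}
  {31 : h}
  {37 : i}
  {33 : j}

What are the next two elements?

{39 : k}, {35 : l}

First slot: alternating steps +6, −4, +6, −4, …, so 29, 35, 31, 37, 33 → 39 → 35.
For the letter, letters move forward 1 place in the alphabet: f, g, h, i, j → k → l.
So the next two elements are {39 : k} and {35 : l}.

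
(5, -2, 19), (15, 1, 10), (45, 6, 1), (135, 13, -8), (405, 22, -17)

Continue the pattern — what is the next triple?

For the first entry, ×3 each step: 5, 15, 45, 135, 405 → 1215.
For the second entry, differences are 3, 5, 7, … (increasing by 2 each time): -2, 1, 6, 13, 22 → 33.
Third entry: −9 each step, so 19, 10, 1, -8, -17 → -26.
So the next triple is (1215, 33, -26).

(1215, 33, -26)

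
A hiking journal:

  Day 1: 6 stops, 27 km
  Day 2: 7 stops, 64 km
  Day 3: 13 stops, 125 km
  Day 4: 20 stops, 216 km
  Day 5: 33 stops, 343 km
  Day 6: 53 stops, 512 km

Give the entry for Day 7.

Stops: each term is the sum of the two before it, so 6, 7, 13, 20, 33, 53 → 86.
Km: perfect cubes: 3³, 4³, 5³, …; 27, 64, 125, 216, 343, 512 → 729.
So the next row is 86 stops, 729 km.

86 stops, 729 km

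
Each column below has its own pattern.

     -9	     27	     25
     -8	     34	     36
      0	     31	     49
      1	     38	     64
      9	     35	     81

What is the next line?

10  42  100

For the first component, alternating steps +1, +8, +1, +8, …: -9, -8, 0, 1, 9 → 10.
Second component — alternating steps +7, −3, +7, −3, …: 27, 34, 31, 38, 35 → 42.
Third component: 25, 36, 49, 64, 81 → 100 (perfect squares: 5², 6², 7², …).
Combining the parts gives 10  42  100.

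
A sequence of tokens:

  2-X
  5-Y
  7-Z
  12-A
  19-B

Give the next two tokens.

First component: 2, 5, 7, 12, 19 → 31 → 50 (each term is the sum of the two before it).
Letter: letters move forward 1 place in the alphabet, wrapping Z→A; X, Y, Z, A, B → C → D.
Putting the parts together: 31-C and then 50-D.

31-C then 50-D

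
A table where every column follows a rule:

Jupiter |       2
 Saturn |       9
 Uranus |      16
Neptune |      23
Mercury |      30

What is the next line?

Planet: runs through the planets Mercury→Neptune, so Jupiter, Saturn, Uranus, Neptune, Mercury → Venus.
Second component: +7 each step; 2, 9, 16, 23, 30 → 37.
So the next line is Venus  37.

Venus  37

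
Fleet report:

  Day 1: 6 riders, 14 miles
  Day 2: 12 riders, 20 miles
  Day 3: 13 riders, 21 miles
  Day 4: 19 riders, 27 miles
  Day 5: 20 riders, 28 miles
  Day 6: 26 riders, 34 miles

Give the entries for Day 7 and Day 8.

Riders — alternating steps +6, +1, +6, +1, …: 6, 12, 13, 19, 20, 26 → 27 → 33.
For the miles, always 8 more than the riders: 14, 20, 21, 27, 28, 34 → 35 → 41.
So the next two lines are 27 riders, 35 miles and 33 riders, 41 miles.

27 riders, 35 miles; 33 riders, 41 miles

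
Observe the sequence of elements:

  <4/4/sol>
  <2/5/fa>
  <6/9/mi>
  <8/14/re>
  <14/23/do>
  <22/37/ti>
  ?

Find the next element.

First entry — each term is the sum of the two before it: 4, 2, 6, 8, 14, 22 → 36.
For the second entry, each term is the sum of the two before it: 4, 5, 9, 14, 23, 37 → 60.
For the note, runs backward through the solfège scale do→ti: sol, fa, mi, re, do, ti → la.
Combining the parts gives <36/60/la>.

<36/60/la>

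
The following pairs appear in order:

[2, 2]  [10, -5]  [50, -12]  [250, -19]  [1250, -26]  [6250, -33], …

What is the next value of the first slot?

31250

First slot — ×5 each step: 2, 10, 50, 250, 1250, 6250 → 31250.
Second slot: −7 each step; 2, -5, -12, -19, -26, -33 → -40.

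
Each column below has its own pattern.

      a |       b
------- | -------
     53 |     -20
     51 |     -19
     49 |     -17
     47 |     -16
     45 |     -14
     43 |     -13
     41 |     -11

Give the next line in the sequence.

Column a: 53, 51, 49, 47, 45, 43, 41 → 39 (−2 each step).
Column b: alternating steps +1, +2, +1, +2, …; -20, -19, -17, -16, -14, -13, -11 → -10.
Combining the parts gives 39  -10.

39  -10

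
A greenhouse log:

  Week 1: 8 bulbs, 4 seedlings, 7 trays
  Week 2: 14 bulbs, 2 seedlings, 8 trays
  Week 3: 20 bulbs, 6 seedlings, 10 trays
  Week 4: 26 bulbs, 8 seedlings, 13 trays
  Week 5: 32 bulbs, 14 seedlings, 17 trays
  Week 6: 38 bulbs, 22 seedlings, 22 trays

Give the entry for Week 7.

44 bulbs, 36 seedlings, 28 trays

Bulbs: 8, 14, 20, 26, 32, 38 → 44 (+6 each step).
For the seedlings, each term is the sum of the two before it: 4, 2, 6, 8, 14, 22 → 36.
Trays: differences are 1, 2, 3, … (increasing by 1 each time), so 7, 8, 10, 13, 17, 22 → 28.
So the next row is 44 bulbs, 36 seedlings, 28 trays.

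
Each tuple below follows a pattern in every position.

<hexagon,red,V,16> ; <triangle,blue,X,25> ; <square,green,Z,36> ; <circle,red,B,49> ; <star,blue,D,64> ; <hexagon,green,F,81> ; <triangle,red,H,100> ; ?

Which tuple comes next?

<square,blue,J,121>

Shape: repeats hexagon → triangle → square → circle → star, so hexagon, triangle, square, circle, star, hexagon, triangle → square.
Colour: repeats red → blue → green, so red, blue, green, red, blue, green, red → blue.
Letter: letters move forward 2 places in the alphabet, wrapping Z→A; V, X, Z, B, D, F, H → J.
For the fourth coordinate, perfect squares: 4², 5², 6², …: 16, 25, 36, 49, 64, 81, 100 → 121.
Putting it together: <square,blue,J,121>.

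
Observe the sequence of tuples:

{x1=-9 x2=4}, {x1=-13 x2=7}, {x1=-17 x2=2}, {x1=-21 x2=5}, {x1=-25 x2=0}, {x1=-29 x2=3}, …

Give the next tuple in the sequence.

For the x1, −4 each step: -9, -13, -17, -21, -25, -29 → -33.
For the x2, alternating steps +3, −5, +3, −5, …: 4, 7, 2, 5, 0, 3 → -2.
Combining the parts gives {x1=-33 x2=-2}.

{x1=-33 x2=-2}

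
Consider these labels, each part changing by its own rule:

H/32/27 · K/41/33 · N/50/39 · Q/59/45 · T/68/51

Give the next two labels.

W/77/57, Z/86/63

Letter: H, K, N, Q, T → W → Z (letters move forward 3 places in the alphabet).
For the second component, +9 each step: 32, 41, 50, 59, 68 → 77 → 86.
Third component: 27, 33, 39, 45, 51 → 57 → 63 (+6 each step).
Putting the parts together: W/77/57 and then Z/86/63.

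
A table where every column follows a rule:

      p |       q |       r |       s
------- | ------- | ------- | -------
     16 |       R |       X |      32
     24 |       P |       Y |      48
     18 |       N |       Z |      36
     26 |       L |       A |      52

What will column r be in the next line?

Column r — letters move forward 1 place in the alphabet, wrapping Z→A: X, Y, Z, A → B.

B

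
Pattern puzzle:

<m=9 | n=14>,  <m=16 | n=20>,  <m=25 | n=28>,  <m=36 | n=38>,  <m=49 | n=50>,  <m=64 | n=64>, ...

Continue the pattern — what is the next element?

M: 9, 16, 25, 36, 49, 64 → 81 (perfect squares: 3², 4², 5², …).
N: 14, 20, 28, 38, 50, 64 → 80 (differences are 6, 8, 10, … (increasing by 2 each time)).
So the next element is <m=81 | n=80>.

<m=81 | n=80>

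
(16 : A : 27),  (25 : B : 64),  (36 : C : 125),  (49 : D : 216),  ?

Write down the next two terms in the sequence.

First coordinate: perfect squares: 4², 5², 6², …, so 16, 25, 36, 49 → 64 → 81.
Letter goes A, B, C, D → E → F (letters move forward 1 place in the alphabet).
Third coordinate: perfect cubes: 3³, 4³, 5³, …, so 27, 64, 125, 216 → 343 → 512.
Putting the parts together: (64 : E : 343) and then (81 : F : 512).

(64 : E : 343), (81 : F : 512)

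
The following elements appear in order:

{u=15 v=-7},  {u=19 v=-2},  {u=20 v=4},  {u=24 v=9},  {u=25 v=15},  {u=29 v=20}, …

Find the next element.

{u=30 v=26}

U: alternating steps +4, +1, +4, +1, …, so 15, 19, 20, 24, 25, 29 → 30.
V — alternating steps +5, +6, +5, +6, …: -7, -2, 4, 9, 15, 20 → 26.
Combining the parts gives {u=30 v=26}.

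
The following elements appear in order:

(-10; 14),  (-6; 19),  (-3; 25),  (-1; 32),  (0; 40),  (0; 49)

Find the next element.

First component: differences are 4, 3, 2, … (decreasing by 1 each time); -10, -6, -3, -1, 0, 0 → -1.
Second component: differences are 5, 6, 7, … (increasing by 1 each time); 14, 19, 25, 32, 40, 49 → 59.
Putting it together: (-1; 59).

(-1; 59)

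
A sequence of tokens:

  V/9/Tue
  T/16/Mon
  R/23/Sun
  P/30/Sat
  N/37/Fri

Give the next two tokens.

L/44/Thu, J/51/Wed

Letter: letters move back 2 places in the alphabet; V, T, R, P, N → L → J.
Second component: 9, 16, 23, 30, 37 → 44 → 51 (+7 each step).
Day: runs backward through the weekdays Mon→Sun; Tue, Mon, Sun, Sat, Fri → Thu → Wed.
Putting the parts together: L/44/Thu and then J/51/Wed.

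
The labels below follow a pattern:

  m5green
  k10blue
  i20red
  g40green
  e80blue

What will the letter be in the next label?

c

Letter: letters move back 2 places in the alphabet, so m, k, i, g, e → c.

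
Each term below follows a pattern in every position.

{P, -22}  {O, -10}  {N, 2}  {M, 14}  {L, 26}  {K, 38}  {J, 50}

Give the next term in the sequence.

{I, 62}

Letter: letters move back 1 place in the alphabet, so P, O, N, M, L, K, J → I.
Second value: +12 each step, so -22, -10, 2, 14, 26, 38, 50 → 62.
Putting it together: {I, 62}.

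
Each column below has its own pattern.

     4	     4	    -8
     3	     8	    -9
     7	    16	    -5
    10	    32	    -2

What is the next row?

17  64  5

First component goes 4, 3, 7, 10 → 17 (each term is the sum of the two before it).
Second component: ×2 each step, so 4, 8, 16, 32 → 64.
Third component: -8, -9, -5, -2 → 5 (always 12 less than the first component).
Combining the parts gives 17  64  5.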